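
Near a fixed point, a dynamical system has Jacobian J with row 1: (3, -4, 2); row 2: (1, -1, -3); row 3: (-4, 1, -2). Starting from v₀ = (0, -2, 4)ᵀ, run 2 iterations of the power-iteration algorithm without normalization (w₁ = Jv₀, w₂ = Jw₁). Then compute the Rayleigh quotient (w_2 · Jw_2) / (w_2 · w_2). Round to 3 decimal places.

0.644

w1 = Jv₀ = (3·0 + (-4)·(-2) + 2·4; 1·0 + (-1)·(-2) + (-3)·4; (-4)·0 + 1·(-2) + (-2)·4) = (16, -10, -10)
w2 = Jw1 = (3·16 + (-4)·(-10) + 2·(-10); 1·16 + (-1)·(-10) + (-3)·(-10); (-4)·16 + 1·(-10) + (-2)·(-10)) = (68, 56, -54)
Jw2 = (-128, 174, -108)
w2·Jw2 = 68·(-128) + 56·174 + (-54)·(-108) = 6872; w2·w2 = 68·68 + 56·56 + (-54)·(-54) = 10676
λ ≈ 6872/10676 = 0.644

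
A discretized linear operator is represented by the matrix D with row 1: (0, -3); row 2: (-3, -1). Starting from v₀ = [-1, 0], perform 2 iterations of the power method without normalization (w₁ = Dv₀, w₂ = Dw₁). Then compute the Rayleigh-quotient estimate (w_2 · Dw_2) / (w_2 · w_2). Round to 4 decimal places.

w1 = Dv₀ = (0·(-1) + (-3)·0; (-3)·(-1) + (-1)·0) = (0, 3)
w2 = Dw1 = (0·0 + (-3)·3; (-3)·0 + (-1)·3) = (-9, -3)
Dw2 = (9, 30)
w2·Dw2 = (-9)·9 + (-3)·30 = -171; w2·w2 = (-9)·(-9) + (-3)·(-3) = 90
λ ≈ -171/90 = -1.9000

-1.9000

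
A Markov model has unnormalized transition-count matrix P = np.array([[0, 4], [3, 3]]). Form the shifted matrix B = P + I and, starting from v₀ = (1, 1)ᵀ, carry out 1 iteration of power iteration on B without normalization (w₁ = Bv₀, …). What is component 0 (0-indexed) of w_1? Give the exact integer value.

5

B = P + I has rows (1, 4); (3, 4)
w1 = Bv₀ = (1·1 + 4·1; 3·1 + 4·1) = (5, 7)
Requested component of w1: 5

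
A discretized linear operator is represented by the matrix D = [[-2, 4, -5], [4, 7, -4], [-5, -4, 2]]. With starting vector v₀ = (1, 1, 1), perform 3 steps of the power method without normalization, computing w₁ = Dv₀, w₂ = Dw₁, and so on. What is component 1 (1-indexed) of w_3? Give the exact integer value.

w1 = Dv₀ = (-3, 7, -7)
w2 = Dw1 = (69, 65, -27)
w3 = Dw2 = (257, 839, -659)
The requested component of w3 is 257.

257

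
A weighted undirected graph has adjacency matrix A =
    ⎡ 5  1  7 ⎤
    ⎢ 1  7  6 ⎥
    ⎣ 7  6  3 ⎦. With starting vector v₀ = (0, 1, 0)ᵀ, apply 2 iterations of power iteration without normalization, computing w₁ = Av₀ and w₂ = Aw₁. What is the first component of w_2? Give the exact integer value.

54

w1 = Av₀ = (1, 7, 6)
w2 = Aw1 = (54, 86, 67)
The requested component of w2 is 54.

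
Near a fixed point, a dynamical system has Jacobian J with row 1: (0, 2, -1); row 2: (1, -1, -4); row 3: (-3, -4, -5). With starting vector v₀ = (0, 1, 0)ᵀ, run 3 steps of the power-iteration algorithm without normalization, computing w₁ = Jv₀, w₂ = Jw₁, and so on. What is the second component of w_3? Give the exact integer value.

-89

w1 = Jv₀ = (0·0 + 2·1 + (-1)·0; 1·0 + (-1)·1 + (-4)·0; (-3)·0 + (-4)·1 + (-5)·0) = (2, -1, -4)
w2 = Jw1 = (0·2 + 2·(-1) + (-1)·(-4); 1·2 + (-1)·(-1) + (-4)·(-4); (-3)·2 + (-4)·(-1) + (-5)·(-4)) = (2, 19, 18)
w3 = Jw2 = (20, -89, -172)
The requested component of w3 is -89.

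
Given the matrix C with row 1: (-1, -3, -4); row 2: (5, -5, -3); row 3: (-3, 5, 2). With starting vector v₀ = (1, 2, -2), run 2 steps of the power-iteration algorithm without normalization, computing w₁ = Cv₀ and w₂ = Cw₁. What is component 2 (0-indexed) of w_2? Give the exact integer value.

w1 = Cv₀ = (1, 1, 3)
w2 = Cw1 = (-16, -9, 8)
The requested component of w2 is 8.

8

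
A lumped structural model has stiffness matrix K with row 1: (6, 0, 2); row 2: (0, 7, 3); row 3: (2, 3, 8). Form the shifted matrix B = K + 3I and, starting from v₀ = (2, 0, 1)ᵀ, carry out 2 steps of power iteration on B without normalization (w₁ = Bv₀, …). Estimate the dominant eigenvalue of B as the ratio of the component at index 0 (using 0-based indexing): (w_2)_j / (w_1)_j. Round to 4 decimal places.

B = K + 3I has rows (9, 0, 2); (0, 10, 3); (2, 3, 11)
w1 = Bv₀ = (20, 3, 15)
w2 = Bw1 = (210, 75, 214)
Ratio: 210/20 = 10.5000

10.5000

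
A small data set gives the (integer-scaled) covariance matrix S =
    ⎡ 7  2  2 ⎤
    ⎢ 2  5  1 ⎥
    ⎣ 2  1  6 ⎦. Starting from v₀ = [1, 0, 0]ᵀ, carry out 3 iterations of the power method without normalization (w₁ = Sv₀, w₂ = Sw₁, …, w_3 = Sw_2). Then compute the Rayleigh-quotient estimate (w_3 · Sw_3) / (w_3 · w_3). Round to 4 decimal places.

w1 = Sv₀ = (7, 2, 2)
w2 = Sw1 = (57, 26, 28)
w3 = Sw2 = (507, 272, 308)
Sw3 = (4709, 2682, 3134)
w3·Sw3 = 507·4709 + 272·2682 + 308·3134 = 4082239; w3·w3 = 507·507 + 272·272 + 308·308 = 425897
λ ≈ 4082239/425897 = 9.5850

9.5850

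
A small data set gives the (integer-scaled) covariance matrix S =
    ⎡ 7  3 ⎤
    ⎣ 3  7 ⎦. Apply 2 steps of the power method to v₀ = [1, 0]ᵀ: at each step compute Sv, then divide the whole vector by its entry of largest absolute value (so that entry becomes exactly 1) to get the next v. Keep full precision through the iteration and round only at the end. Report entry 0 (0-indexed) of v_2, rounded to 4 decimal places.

1.0000

Sv0 = (7.00000, 3.00000); divide by 7.00000 → v1 = (1.00000, 0.42857)
Sv1 = (8.28571, 6.00000); divide by 8.28571 → v2 = (1.00000, 0.72414)
Requested entry of v2: 58/58 = 1.0000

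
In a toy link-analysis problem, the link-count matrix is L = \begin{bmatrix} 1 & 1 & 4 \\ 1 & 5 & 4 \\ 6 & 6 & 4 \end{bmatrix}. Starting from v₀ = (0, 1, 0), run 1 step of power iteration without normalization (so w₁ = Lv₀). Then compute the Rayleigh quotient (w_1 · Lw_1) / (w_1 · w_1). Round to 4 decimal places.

w1 = Lv₀ = (1, 5, 6)
Lw1 = (30, 50, 60)
w1·Lw1 = 1·30 + 5·50 + 6·60 = 640; w1·w1 = 1·1 + 5·5 + 6·6 = 62
λ ≈ 640/62 = 10.3226

λ ≈ 10.3226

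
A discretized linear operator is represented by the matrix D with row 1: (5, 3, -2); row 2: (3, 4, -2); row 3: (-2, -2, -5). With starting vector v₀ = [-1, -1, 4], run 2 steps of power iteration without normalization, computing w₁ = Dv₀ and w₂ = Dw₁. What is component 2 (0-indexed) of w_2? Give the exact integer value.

w1 = Dv₀ = (5·(-1) + 3·(-1) + (-2)·4; 3·(-1) + 4·(-1) + (-2)·4; (-2)·(-1) + (-2)·(-1) + (-5)·4) = (-16, -15, -16)
w2 = Dw1 = (5·(-16) + 3·(-15) + (-2)·(-16); 3·(-16) + 4·(-15) + (-2)·(-16); (-2)·(-16) + (-2)·(-15) + (-5)·(-16)) = (-93, -76, 142)
The requested component of w2 is 142.

142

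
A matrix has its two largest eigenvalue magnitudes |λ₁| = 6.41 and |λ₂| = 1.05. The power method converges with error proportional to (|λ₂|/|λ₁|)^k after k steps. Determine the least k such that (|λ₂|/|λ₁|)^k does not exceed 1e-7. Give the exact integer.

9

|λ₂/λ₁| = 1.05/6.41 = 0.16381
Need k ≥ ln(1e-7) / ln(0.16381) = -16.1181 / -1.8091 ≈ 8.910
Smallest integer k satisfying the bound: 9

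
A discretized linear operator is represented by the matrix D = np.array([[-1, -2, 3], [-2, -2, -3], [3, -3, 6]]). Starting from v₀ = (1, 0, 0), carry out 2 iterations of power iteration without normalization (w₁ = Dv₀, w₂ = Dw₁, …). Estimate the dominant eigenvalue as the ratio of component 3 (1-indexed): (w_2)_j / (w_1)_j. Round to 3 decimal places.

7.000

w1 = Dv₀ = ((-1)·1 + (-2)·0 + 3·0; (-2)·1 + (-2)·0 + (-3)·0; 3·1 + (-3)·0 + 6·0) = (-1, -2, 3)
w2 = Dw1 = ((-1)·(-1) + (-2)·(-2) + 3·3; (-2)·(-1) + (-2)·(-2) + (-3)·3; 3·(-1) + (-3)·(-2) + 6·3) = (14, -3, 21)
Ratio at component: 21 / 3 = 7.000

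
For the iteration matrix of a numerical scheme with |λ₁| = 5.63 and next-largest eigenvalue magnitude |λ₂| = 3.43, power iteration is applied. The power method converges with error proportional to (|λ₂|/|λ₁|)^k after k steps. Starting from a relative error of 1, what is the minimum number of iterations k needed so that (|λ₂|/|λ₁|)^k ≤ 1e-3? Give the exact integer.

|λ₂/λ₁| = 3.43/5.63 = 0.60924
Need k ≥ ln(1e-3) / ln(0.60924) = -6.9078 / -0.4955 ≈ 13.940
Smallest integer k satisfying the bound: 14

14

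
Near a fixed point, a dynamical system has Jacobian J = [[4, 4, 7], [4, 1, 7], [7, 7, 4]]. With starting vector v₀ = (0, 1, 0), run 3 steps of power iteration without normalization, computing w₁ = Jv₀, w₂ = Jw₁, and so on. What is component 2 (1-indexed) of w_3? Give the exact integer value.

w1 = Jv₀ = (4, 1, 7)
w2 = Jw1 = (69, 66, 63)
w3 = Jw2 = (981, 783, 1197)
The requested component of w3 is 783.

783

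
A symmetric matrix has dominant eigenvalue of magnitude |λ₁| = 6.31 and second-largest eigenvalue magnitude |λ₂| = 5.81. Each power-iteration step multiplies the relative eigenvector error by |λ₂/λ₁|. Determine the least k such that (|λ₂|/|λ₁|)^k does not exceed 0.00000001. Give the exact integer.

|λ₂/λ₁| = 5.81/6.31 = 0.92076
Need k ≥ ln(0.00000001) / ln(0.92076) = -18.4207 / -0.0826 ≈ 223.132
Smallest integer k satisfying the bound: 224

224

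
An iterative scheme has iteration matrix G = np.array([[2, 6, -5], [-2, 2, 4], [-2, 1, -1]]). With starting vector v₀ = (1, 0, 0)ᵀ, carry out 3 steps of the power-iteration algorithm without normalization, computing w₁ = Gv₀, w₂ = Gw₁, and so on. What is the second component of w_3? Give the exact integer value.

-52

w1 = Gv₀ = (2·1 + 6·0 + (-5)·0; (-2)·1 + 2·0 + 4·0; (-2)·1 + 1·0 + (-1)·0) = (2, -2, -2)
w2 = Gw1 = (2·2 + 6·(-2) + (-5)·(-2); (-2)·2 + 2·(-2) + 4·(-2); (-2)·2 + 1·(-2) + (-1)·(-2)) = (2, -16, -4)
w3 = Gw2 = (-72, -52, -16)
The requested component of w3 is -52.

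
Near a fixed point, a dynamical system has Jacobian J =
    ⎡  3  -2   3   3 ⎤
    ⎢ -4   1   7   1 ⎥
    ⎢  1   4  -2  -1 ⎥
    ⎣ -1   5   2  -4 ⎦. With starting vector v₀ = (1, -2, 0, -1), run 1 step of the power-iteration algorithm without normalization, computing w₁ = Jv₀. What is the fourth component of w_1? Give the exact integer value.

-7

w1 = Jv₀ = (3·1 + (-2)·(-2) + 3·0 + 3·(-1); (-4)·1 + 1·(-2) + 7·0 + 1·(-1); 1·1 + 4·(-2) + (-2)·0 + (-1)·(-1); (-1)·1 + 5·(-2) + 2·0 + (-4)·(-1)) = (4, -7, -6, -7)
The requested component of w1 is -7.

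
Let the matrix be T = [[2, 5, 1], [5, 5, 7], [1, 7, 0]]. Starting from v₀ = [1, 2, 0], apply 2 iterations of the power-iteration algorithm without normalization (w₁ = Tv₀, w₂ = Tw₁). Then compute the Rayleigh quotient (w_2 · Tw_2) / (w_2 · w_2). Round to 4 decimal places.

λ ≈ 11.9522

w1 = Tv₀ = (2·1 + 5·2 + 1·0; 5·1 + 5·2 + 7·0; 1·1 + 7·2 + 0·0) = (12, 15, 15)
w2 = Tw1 = (2·12 + 5·15 + 1·15; 5·12 + 5·15 + 7·15; 1·12 + 7·15 + 0·15) = (114, 240, 117)
Tw2 = (1545, 2589, 1794)
w2·Tw2 = 114·1545 + 240·2589 + 117·1794 = 1007388; w2·w2 = 114·114 + 240·240 + 117·117 = 84285
λ ≈ 1007388/84285 = 11.9522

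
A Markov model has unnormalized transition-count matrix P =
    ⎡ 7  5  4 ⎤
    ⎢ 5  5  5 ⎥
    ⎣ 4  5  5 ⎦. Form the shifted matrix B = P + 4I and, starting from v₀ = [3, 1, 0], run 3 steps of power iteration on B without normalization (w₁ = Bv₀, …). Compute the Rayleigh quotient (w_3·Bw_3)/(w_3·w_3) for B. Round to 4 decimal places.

μ ≈ 19.0416

B = P + 4I has rows (11, 5, 4); (5, 9, 5); (4, 5, 9)
w1 = Bv₀ = (38, 24, 17)
w2 = Bw1 = (606, 491, 425)
w3 = Bw2 = (10821, 9574, 8704)
Bw3 = (201717, 183791, 169490)
w3·Bw3 = 5417635651; w3·w3 = 284515133; μ ≈ 5417635651/284515133 = 19.0416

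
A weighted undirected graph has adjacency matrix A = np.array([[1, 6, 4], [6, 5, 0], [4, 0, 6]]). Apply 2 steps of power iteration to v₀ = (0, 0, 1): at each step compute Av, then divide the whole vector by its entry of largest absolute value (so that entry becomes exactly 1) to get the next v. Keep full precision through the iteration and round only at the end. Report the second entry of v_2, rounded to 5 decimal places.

0.46154

Av0 = (4.000000, 0.000000, 6.000000); divide by 6.000000 → v1 = (0.666667, 0.000000, 1.000000)
Av1 = (4.666667, 4.000000, 8.666667); divide by 8.666667 → v2 = (0.538462, 0.461538, 1.000000)
Requested entry of v2: 24/52 = 0.46154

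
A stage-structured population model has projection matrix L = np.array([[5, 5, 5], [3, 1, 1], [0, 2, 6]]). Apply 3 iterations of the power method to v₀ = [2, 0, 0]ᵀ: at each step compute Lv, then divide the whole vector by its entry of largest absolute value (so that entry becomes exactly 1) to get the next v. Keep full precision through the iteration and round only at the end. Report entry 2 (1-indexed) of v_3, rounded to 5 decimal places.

Lv0 = (10.000000, 6.000000, 0.000000); divide by 10.000000 → v1 = (1.000000, 0.600000, 0.000000)
Lv1 = (8.000000, 3.600000, 1.200000); divide by 8.000000 → v2 = (1.000000, 0.450000, 0.150000)
Lv2 = (8.000000, 3.600000, 1.800000); divide by 8.000000 → v3 = (1.000000, 0.450000, 0.225000)
Requested entry of v3: 288/640 = 0.45000

0.45000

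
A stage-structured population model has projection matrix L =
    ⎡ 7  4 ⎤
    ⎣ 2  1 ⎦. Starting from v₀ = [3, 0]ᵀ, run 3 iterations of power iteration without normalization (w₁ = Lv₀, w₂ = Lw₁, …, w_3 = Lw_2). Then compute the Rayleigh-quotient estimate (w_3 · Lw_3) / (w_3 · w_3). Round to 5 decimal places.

λ ≈ 8.12311

w1 = Lv₀ = (21, 6)
w2 = Lw1 = (171, 48)
w3 = Lw2 = (1389, 390)
Lw3 = (11283, 3168)
w3·Lw3 = 1389·11283 + 390·3168 = 16907607; w3·w3 = 1389·1389 + 390·390 = 2081421
λ ≈ 16907607/2081421 = 8.12311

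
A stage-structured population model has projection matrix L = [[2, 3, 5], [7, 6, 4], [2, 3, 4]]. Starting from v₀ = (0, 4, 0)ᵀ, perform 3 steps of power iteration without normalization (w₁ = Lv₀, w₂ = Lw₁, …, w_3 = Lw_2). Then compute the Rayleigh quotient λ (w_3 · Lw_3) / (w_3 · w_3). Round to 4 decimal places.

λ ≈ 11.9799

w1 = Lv₀ = (12, 24, 12)
w2 = Lw1 = (156, 276, 144)
w3 = Lw2 = (1860, 3324, 1716)
Lw3 = (22272, 39828, 20556)
w3·Lw3 = 1860·22272 + 3324·39828 + 1716·20556 = 209088288; w3·w3 = 1860·1860 + 3324·3324 + 1716·1716 = 17453232
λ ≈ 209088288/17453232 = 11.9799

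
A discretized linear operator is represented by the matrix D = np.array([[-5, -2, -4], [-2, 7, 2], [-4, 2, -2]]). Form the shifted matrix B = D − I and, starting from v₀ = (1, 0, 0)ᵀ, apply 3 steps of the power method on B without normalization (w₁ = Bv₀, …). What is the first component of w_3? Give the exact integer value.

-448

B = D − I has rows (-6, -2, -4); (-2, 6, 2); (-4, 2, -3)
w1 = Bv₀ = ((-6)·1 + (-2)·0 + (-4)·0; (-2)·1 + 6·0 + 2·0; (-4)·1 + 2·0 + (-3)·0) = (-6, -2, -4)
w2 = Bw1 = ((-6)·(-6) + (-2)·(-2) + (-4)·(-4); (-2)·(-6) + 6·(-2) + 2·(-4); (-4)·(-6) + 2·(-2) + (-3)·(-4)) = (56, -8, 32)
w3 = Bw2 = (-448, -96, -336)
Requested component of w3: -448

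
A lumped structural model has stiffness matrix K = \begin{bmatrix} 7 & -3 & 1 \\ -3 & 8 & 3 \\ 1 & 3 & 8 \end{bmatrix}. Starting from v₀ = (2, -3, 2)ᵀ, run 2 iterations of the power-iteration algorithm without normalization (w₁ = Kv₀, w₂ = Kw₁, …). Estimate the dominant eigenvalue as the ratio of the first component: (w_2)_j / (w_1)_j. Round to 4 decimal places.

w1 = Kv₀ = (25, -24, 9)
w2 = Kw1 = (256, -240, 25)
Ratio at component: 256 / 25 = 10.2400

10.2400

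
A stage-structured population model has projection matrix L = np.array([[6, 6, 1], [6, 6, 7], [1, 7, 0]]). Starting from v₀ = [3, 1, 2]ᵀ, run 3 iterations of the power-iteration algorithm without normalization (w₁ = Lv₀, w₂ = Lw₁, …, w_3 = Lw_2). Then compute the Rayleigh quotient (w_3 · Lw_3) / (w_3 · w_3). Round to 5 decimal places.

14.41511

w1 = Lv₀ = (26, 38, 10)
w2 = Lw1 = (394, 454, 292)
w3 = Lw2 = (5380, 7132, 3572)
Lw3 = (78644, 100076, 55304)
w3·Lw3 = 5380·78644 + 7132·100076 + 3572·55304 = 1334392640; w3·w3 = 5380·5380 + 7132·7132 + 3572·3572 = 92569008
λ ≈ 1334392640/92569008 = 14.41511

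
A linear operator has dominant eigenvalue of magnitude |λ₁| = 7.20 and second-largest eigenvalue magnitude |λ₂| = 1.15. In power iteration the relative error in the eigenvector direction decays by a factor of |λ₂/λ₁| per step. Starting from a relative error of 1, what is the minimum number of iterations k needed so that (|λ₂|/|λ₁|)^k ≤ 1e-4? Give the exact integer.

6

|λ₂/λ₁| = 1.15/7.20 = 0.15972
Need k ≥ ln(1e-4) / ln(0.15972) = -9.2103 / -1.8343 ≈ 5.021
Smallest integer k satisfying the bound: 6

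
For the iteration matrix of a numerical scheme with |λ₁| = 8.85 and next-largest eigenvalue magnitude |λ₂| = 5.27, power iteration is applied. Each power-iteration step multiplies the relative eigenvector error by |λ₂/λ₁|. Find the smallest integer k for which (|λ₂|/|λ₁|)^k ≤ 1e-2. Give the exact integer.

9

|λ₂/λ₁| = 5.27/8.85 = 0.59548
Need k ≥ ln(1e-2) / ln(0.59548) = -4.6052 / -0.5184 ≈ 8.884
Smallest integer k satisfying the bound: 9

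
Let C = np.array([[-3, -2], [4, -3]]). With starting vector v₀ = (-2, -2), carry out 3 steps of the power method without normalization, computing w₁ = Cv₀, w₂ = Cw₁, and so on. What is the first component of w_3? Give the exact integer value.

w1 = Cv₀ = (10, -2)
w2 = Cw1 = (-26, 46)
w3 = Cw2 = (-14, -242)
The requested component of w3 is -14.

-14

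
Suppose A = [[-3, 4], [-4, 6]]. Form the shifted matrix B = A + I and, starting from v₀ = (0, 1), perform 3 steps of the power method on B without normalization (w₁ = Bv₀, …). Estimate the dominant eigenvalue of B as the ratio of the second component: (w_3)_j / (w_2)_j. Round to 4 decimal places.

μ ≈ 4.5758

B = A + I has rows (-2, 4); (-4, 7)
w1 = Bv₀ = (4, 7)
w2 = Bw1 = (20, 33)
w3 = Bw2 = (92, 151)
Ratio: 151/33 = 4.5758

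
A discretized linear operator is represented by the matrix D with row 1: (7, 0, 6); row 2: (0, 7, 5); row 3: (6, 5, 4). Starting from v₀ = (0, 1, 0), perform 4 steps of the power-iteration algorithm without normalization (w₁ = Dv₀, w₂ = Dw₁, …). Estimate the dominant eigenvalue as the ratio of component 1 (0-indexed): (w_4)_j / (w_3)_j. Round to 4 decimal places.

11.8550

w1 = Dv₀ = (0, 7, 5)
w2 = Dw1 = (30, 74, 55)
w3 = Dw2 = (540, 793, 770)
w4 = Dw3 = (8400, 9401, 10285)
Ratio at component: 9401 / 793 = 11.8550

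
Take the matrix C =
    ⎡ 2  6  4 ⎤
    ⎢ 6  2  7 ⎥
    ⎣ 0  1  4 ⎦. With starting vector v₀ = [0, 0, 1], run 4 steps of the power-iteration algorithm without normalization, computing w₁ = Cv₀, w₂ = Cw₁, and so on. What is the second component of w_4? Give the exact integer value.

w1 = Cv₀ = (4, 7, 4)
w2 = Cw1 = (66, 66, 23)
w3 = Cw2 = (620, 689, 158)
w4 = Cw3 = (6006, 6204, 1321)
The requested component of w4 is 6204.

6204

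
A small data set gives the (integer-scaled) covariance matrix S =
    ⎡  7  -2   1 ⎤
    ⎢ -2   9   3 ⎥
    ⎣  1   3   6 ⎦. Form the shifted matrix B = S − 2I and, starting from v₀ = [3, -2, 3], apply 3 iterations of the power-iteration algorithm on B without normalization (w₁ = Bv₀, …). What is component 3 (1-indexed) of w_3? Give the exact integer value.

-41

B = S − 2I has rows (5, -2, 1); (-2, 7, 3); (1, 3, 4)
w1 = Bv₀ = (5·3 + (-2)·(-2) + 1·3; (-2)·3 + 7·(-2) + 3·3; 1·3 + 3·(-2) + 4·3) = (22, -11, 9)
w2 = Bw1 = (5·22 + (-2)·(-11) + 1·9; (-2)·22 + 7·(-11) + 3·9; 1·22 + 3·(-11) + 4·9) = (141, -94, 25)
w3 = Bw2 = (918, -865, -41)
Requested component of w3: -41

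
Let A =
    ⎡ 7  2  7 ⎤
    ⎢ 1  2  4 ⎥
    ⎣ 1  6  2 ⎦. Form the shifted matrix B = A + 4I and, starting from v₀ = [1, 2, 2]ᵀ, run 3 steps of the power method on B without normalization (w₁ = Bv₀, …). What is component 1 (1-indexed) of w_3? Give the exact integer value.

8541

B = A + 4I has rows (11, 2, 7); (1, 6, 4); (1, 6, 6)
w1 = Bv₀ = (29, 21, 25)
w2 = Bw1 = (536, 255, 305)
w3 = Bw2 = (8541, 3286, 3896)
Requested component of w3: 8541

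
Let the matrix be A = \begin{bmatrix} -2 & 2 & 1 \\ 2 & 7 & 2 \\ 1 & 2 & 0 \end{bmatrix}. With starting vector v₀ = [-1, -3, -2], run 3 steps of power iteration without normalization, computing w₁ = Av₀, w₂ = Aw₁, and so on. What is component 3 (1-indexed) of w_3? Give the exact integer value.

-479

w1 = Av₀ = ((-2)·(-1) + 2·(-3) + 1·(-2); 2·(-1) + 7·(-3) + 2·(-2); 1·(-1) + 2·(-3) + 0·(-2)) = (-6, -27, -7)
w2 = Aw1 = ((-2)·(-6) + 2·(-27) + 1·(-7); 2·(-6) + 7·(-27) + 2·(-7); 1·(-6) + 2·(-27) + 0·(-7)) = (-49, -215, -60)
w3 = Aw2 = (-392, -1723, -479)
The requested component of w3 is -479.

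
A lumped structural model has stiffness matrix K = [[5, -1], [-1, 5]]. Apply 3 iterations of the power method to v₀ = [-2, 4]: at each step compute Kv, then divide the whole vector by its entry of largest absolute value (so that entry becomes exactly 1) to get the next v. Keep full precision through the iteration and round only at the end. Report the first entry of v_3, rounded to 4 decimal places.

-0.8202

Kv0 = (-14.00000, 22.00000); divide by 22.00000 → v1 = (-0.63636, 1.00000)
Kv1 = (-4.18182, 5.63636); divide by 5.63636 → v2 = (-0.74194, 1.00000)
Kv2 = (-4.70968, 5.74194); divide by 5.74194 → v3 = (-0.82022, 1.00000)
Requested entry of v3: -584/712 = -0.8202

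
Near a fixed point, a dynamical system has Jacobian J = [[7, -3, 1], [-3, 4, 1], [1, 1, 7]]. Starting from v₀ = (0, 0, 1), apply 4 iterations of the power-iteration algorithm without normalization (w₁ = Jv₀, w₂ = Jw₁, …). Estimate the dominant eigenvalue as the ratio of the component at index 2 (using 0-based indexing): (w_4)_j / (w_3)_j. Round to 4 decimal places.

w1 = Jv₀ = (7·0 + (-3)·0 + 1·1; (-3)·0 + 4·0 + 1·1; 1·0 + 1·0 + 7·1) = (1, 1, 7)
w2 = Jw1 = (7·1 + (-3)·1 + 1·7; (-3)·1 + 4·1 + 1·7; 1·1 + 1·1 + 7·7) = (11, 8, 51)
w3 = Jw2 = (104, 50, 376)
w4 = Jw3 = (954, 264, 2786)
Ratio at component: 2786 / 376 = 7.4096

λ ≈ 7.4096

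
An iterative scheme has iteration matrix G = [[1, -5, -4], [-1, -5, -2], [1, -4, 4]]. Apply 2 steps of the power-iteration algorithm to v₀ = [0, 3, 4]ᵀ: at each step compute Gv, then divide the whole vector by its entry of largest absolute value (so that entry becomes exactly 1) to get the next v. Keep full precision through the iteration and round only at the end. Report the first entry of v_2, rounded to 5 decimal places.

0.49275

Gv0 = (-31.000000, -23.000000, 4.000000); divide by -31.000000 → v1 = (1.000000, 0.741935, -0.129032)
Gv1 = (-2.193548, -4.451613, -2.483871); divide by -4.451613 → v2 = (0.492754, 1.000000, 0.557971)
Requested entry of v2: 68/138 = 0.49275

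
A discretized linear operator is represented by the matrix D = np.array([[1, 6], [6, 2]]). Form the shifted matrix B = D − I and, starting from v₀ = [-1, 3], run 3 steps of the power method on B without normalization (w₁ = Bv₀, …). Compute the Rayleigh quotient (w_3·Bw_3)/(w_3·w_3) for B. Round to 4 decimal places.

B = D − I has rows (0, 6); (6, 1)
w1 = Bv₀ = (18, -3)
w2 = Bw1 = (-18, 105)
w3 = Bw2 = (630, -3)
Bw3 = (-18, 3777)
w3·Bw3 = -22671; w3·w3 = 396909; μ ≈ -22671/396909 = -0.0571

μ ≈ -0.0571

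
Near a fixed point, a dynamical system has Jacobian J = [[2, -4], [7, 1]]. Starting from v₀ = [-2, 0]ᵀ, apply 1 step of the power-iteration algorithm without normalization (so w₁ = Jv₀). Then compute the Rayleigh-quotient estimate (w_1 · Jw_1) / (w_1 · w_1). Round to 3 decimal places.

w1 = Jv₀ = (2·(-2) + (-4)·0; 7·(-2) + 1·0) = (-4, -14)
Jw1 = (48, -42)
w1·Jw1 = (-4)·48 + (-14)·(-42) = 396; w1·w1 = (-4)·(-4) + (-14)·(-14) = 212
λ ≈ 396/212 = 1.868

1.868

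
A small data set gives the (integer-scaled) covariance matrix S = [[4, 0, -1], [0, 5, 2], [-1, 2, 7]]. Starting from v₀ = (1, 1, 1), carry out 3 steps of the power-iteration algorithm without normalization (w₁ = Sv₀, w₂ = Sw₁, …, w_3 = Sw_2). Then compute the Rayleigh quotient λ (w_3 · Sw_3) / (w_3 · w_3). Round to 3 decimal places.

8.324

w1 = Sv₀ = (3, 7, 8)
w2 = Sw1 = (4, 51, 67)
w3 = Sw2 = (-51, 389, 567)
Sw3 = (-771, 3079, 4798)
w3·Sw3 = (-51)·(-771) + 389·3079 + 567·4798 = 3957518; w3·w3 = (-51)·(-51) + 389·389 + 567·567 = 475411
λ ≈ 3957518/475411 = 8.324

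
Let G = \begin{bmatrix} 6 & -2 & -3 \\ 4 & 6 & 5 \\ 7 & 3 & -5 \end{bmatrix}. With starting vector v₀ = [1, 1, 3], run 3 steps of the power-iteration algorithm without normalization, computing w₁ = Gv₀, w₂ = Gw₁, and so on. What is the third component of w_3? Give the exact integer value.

w1 = Gv₀ = (-5, 25, -5)
w2 = Gw1 = (-65, 105, 65)
w3 = Gw2 = (-795, 695, -465)
The requested component of w3 is -465.

-465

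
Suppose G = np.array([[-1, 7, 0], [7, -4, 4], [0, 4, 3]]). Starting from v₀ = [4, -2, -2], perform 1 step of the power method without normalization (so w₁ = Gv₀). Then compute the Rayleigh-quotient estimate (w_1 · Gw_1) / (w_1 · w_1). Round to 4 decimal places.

w1 = Gv₀ = ((-1)·4 + 7·(-2) + 0·(-2); 7·4 + (-4)·(-2) + 4·(-2); 0·4 + 4·(-2) + 3·(-2)) = (-18, 28, -14)
Gw1 = (214, -294, 70)
w1·Gw1 = (-18)·214 + 28·(-294) + (-14)·70 = -13064; w1·w1 = (-18)·(-18) + 28·28 + (-14)·(-14) = 1304
λ ≈ -13064/1304 = -10.0184

λ ≈ -10.0184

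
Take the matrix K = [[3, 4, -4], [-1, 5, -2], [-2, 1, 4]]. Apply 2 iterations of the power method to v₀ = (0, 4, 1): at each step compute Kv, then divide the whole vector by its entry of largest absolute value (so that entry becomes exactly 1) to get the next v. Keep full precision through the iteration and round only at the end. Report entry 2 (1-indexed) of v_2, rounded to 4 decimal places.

0.8158

Kv0 = (12.00000, 18.00000, 8.00000); divide by 18.00000 → v1 = (0.66667, 1.00000, 0.44444)
Kv1 = (4.22222, 3.44444, 1.44444); divide by 4.22222 → v2 = (1.00000, 0.81579, 0.34211)
Requested entry of v2: 62/76 = 0.8158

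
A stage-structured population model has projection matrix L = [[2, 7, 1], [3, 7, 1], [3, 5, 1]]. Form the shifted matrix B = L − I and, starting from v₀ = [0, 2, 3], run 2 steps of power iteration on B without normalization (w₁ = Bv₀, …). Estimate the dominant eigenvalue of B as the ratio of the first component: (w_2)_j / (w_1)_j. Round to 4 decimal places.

7.7647

B = L − I has rows (1, 7, 1); (3, 6, 1); (3, 5, 0)
w1 = Bv₀ = (17, 15, 10)
w2 = Bw1 = (132, 151, 126)
Ratio: 132/17 = 7.7647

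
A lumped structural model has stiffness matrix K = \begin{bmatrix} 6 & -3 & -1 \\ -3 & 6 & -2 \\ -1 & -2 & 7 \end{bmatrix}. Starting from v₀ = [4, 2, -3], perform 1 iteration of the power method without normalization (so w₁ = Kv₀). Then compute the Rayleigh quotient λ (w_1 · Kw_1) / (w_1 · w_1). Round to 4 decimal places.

w1 = Kv₀ = (6·4 + (-3)·2 + (-1)·(-3); (-3)·4 + 6·2 + (-2)·(-3); (-1)·4 + (-2)·2 + 7·(-3)) = (21, 6, -29)
Kw1 = (137, 31, -236)
w1·Kw1 = 21·137 + 6·31 + (-29)·(-236) = 9907; w1·w1 = 21·21 + 6·6 + (-29)·(-29) = 1318
λ ≈ 9907/1318 = 7.5167

λ ≈ 7.5167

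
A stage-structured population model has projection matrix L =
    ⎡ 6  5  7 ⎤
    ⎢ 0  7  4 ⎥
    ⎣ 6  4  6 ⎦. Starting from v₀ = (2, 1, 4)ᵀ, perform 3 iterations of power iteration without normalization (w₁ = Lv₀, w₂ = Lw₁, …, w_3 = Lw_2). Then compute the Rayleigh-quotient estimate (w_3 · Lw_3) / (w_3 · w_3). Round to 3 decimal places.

14.707

w1 = Lv₀ = (45, 23, 40)
w2 = Lw1 = (665, 321, 602)
w3 = Lw2 = (9809, 4655, 8886)
Lw3 = (144331, 68129, 130790)
w3·Lw3 = 9809·144331 + 4655·68129 + 8886·130790 = 2895083214; w3·w3 = 9809·9809 + 4655·4655 + 8886·8886 = 196846502
λ ≈ 2895083214/196846502 = 14.707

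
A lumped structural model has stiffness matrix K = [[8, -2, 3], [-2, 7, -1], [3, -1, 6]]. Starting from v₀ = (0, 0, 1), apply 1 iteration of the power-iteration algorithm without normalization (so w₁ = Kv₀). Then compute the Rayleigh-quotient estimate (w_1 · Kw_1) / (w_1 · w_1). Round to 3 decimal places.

w1 = Kv₀ = (8·0 + (-2)·0 + 3·1; (-2)·0 + 7·0 + (-1)·1; 3·0 + (-1)·0 + 6·1) = (3, -1, 6)
Kw1 = (44, -19, 46)
w1·Kw1 = 3·44 + (-1)·(-19) + 6·46 = 427; w1·w1 = 3·3 + (-1)·(-1) + 6·6 = 46
λ ≈ 427/46 = 9.283

λ ≈ 9.283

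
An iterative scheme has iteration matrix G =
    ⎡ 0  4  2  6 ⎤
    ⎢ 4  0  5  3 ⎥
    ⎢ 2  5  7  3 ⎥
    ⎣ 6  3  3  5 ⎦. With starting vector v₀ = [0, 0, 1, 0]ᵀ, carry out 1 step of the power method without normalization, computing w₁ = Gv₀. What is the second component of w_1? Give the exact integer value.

5

w1 = Gv₀ = (0·0 + 4·0 + 2·1 + 6·0; 4·0 + 0·0 + 5·1 + 3·0; 2·0 + 5·0 + 7·1 + 3·0; 6·0 + 3·0 + 3·1 + 5·0) = (2, 5, 7, 3)
The requested component of w1 is 5.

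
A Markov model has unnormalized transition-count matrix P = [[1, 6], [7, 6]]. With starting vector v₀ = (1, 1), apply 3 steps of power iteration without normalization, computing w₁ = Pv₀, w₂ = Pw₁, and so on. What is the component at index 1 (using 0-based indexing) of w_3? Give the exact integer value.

w1 = Pv₀ = (1·1 + 6·1; 7·1 + 6·1) = (7, 13)
w2 = Pw1 = (1·7 + 6·13; 7·7 + 6·13) = (85, 127)
w3 = Pw2 = (847, 1357)
The requested component of w3 is 1357.

1357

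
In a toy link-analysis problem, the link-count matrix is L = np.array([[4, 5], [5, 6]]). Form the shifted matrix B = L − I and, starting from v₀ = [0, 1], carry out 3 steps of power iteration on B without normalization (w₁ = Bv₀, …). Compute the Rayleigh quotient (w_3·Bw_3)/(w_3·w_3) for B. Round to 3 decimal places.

9.099

B = L − I has rows (3, 5); (5, 5)
w1 = Bv₀ = (5, 5)
w2 = Bw1 = (40, 50)
w3 = Bw2 = (370, 450)
Bw3 = (3360, 4100)
w3·Bw3 = 3088200; w3·w3 = 339400; μ ≈ 3088200/339400 = 9.099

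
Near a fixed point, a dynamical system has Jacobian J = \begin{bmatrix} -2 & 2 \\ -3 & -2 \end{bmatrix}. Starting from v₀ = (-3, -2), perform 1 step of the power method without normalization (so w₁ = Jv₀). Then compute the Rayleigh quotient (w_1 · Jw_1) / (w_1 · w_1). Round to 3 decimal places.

λ ≈ -2.150

w1 = Jv₀ = ((-2)·(-3) + 2·(-2); (-3)·(-3) + (-2)·(-2)) = (2, 13)
Jw1 = (22, -32)
w1·Jw1 = 2·22 + 13·(-32) = -372; w1·w1 = 2·2 + 13·13 = 173
λ ≈ -372/173 = -2.150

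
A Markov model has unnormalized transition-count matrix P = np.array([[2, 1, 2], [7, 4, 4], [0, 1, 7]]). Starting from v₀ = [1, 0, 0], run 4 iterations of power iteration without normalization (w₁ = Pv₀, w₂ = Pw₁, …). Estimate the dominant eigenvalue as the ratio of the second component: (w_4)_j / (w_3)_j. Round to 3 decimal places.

λ ≈ 7.333

w1 = Pv₀ = (2·1 + 1·0 + 2·0; 7·1 + 4·0 + 4·0; 0·1 + 1·0 + 7·0) = (2, 7, 0)
w2 = Pw1 = (2·2 + 1·7 + 2·0; 7·2 + 4·7 + 4·0; 0·2 + 1·7 + 7·0) = (11, 42, 7)
w3 = Pw2 = (78, 273, 91)
w4 = Pw3 = (611, 2002, 910)
Ratio at component: 2002 / 273 = 7.333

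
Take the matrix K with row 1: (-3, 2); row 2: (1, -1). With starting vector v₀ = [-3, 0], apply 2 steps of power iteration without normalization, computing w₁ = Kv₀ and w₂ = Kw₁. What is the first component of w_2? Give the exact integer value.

w1 = Kv₀ = (9, -3)
w2 = Kw1 = (-33, 12)
The requested component of w2 is -33.

-33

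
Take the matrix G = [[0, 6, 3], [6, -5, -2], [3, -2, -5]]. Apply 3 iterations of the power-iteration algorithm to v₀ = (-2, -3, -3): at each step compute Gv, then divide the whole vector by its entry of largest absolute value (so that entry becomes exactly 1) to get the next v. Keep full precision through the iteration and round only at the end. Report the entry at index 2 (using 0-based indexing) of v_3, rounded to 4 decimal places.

Gv0 = (-27.00000, 9.00000, 15.00000); divide by -27.00000 → v1 = (1.00000, -0.33333, -0.55556)
Gv1 = (-3.66667, 8.77778, 6.44444); divide by 8.77778 → v2 = (-0.41772, 1.00000, 0.73418)
Gv2 = (8.20253, -8.97468, -6.92405); divide by -8.97468 → v3 = (-0.91396, 1.00000, 0.77151)
Requested entry of v3: 1641/2127 = 0.7715

0.7715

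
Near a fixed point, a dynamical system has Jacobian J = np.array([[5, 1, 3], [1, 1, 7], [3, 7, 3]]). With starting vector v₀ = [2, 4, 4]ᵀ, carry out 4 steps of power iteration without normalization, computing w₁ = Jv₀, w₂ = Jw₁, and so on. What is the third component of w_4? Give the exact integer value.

51622

w1 = Jv₀ = (26, 34, 46)
w2 = Jw1 = (302, 382, 454)
w3 = Jw2 = (3254, 3862, 4942)
w4 = Jw3 = (34958, 41710, 51622)
The requested component of w4 is 51622.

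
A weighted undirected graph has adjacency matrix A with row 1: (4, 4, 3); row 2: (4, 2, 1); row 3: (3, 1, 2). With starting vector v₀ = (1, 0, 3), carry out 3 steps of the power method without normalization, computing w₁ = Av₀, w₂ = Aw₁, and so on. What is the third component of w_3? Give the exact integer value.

w1 = Av₀ = (13, 7, 9)
w2 = Aw1 = (107, 75, 64)
w3 = Aw2 = (920, 642, 524)
The requested component of w3 is 524.

524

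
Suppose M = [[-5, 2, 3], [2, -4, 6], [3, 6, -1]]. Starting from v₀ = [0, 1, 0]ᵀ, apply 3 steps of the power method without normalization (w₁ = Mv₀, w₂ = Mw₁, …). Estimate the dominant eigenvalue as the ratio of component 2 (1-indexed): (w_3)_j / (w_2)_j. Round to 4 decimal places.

λ ≈ -6.5714

w1 = Mv₀ = ((-5)·0 + 2·1 + 3·0; 2·0 + (-4)·1 + 6·0; 3·0 + 6·1 + (-1)·0) = (2, -4, 6)
w2 = Mw1 = ((-5)·2 + 2·(-4) + 3·6; 2·2 + (-4)·(-4) + 6·6; 3·2 + 6·(-4) + (-1)·6) = (0, 56, -24)
w3 = Mw2 = (40, -368, 360)
Ratio at component: -368 / 56 = -6.5714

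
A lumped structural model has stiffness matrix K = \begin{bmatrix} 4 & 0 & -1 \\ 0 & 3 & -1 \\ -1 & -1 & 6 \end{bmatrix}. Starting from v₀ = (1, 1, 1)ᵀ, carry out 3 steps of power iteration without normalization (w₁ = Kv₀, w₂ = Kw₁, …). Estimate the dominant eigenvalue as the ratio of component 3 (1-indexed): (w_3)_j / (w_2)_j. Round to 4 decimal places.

w1 = Kv₀ = (4·1 + 0·1 + (-1)·1; 0·1 + 3·1 + (-1)·1; (-1)·1 + (-1)·1 + 6·1) = (3, 2, 4)
w2 = Kw1 = (4·3 + 0·2 + (-1)·4; 0·3 + 3·2 + (-1)·4; (-1)·3 + (-1)·2 + 6·4) = (8, 2, 19)
w3 = Kw2 = (13, -13, 104)
Ratio at component: 104 / 19 = 5.4737

λ ≈ 5.4737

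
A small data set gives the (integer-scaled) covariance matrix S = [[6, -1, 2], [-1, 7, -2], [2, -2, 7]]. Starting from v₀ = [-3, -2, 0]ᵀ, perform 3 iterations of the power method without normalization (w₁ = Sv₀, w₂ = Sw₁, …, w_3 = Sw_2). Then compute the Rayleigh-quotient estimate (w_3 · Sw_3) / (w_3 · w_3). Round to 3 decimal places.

λ ≈ 6.230

w1 = Sv₀ = (6·(-3) + (-1)·(-2) + 2·0; (-1)·(-3) + 7·(-2) + (-2)·0; 2·(-3) + (-2)·(-2) + 7·0) = (-16, -11, -2)
w2 = Sw1 = (6·(-16) + (-1)·(-11) + 2·(-2); (-1)·(-16) + 7·(-11) + (-2)·(-2); 2·(-16) + (-2)·(-11) + 7·(-2)) = (-89, -57, -24)
w3 = Sw2 = (-525, -262, -232)
Sw3 = (-3352, -845, -2150)
w3·Sw3 = (-525)·(-3352) + (-262)·(-845) + (-232)·(-2150) = 2479990; w3·w3 = (-525)·(-525) + (-262)·(-262) + (-232)·(-232) = 398093
λ ≈ 2479990/398093 = 6.230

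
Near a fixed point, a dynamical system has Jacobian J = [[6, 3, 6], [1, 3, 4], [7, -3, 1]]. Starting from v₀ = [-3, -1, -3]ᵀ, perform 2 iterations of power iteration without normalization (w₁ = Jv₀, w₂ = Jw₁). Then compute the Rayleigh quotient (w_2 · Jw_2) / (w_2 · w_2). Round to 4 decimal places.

10.7836

w1 = Jv₀ = (6·(-3) + 3·(-1) + 6·(-3); 1·(-3) + 3·(-1) + 4·(-3); 7·(-3) + (-3)·(-1) + 1·(-3)) = (-39, -18, -21)
w2 = Jw1 = (6·(-39) + 3·(-18) + 6·(-21); 1·(-39) + 3·(-18) + 4·(-21); 7·(-39) + (-3)·(-18) + 1·(-21)) = (-414, -177, -240)
Jw2 = (-4455, -1905, -2607)
w2·Jw2 = (-414)·(-4455) + (-177)·(-1905) + (-240)·(-2607) = 2807235; w2·w2 = (-414)·(-414) + (-177)·(-177) + (-240)·(-240) = 260325
λ ≈ 2807235/260325 = 10.7836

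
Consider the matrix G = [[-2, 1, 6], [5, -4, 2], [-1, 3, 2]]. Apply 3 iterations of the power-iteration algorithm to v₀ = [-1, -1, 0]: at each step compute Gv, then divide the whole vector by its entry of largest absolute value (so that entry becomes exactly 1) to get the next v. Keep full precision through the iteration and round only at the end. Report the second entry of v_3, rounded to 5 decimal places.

1.00000

Gv0 = (1.000000, -1.000000, -2.000000); divide by -2.000000 → v1 = (-0.500000, 0.500000, 1.000000)
Gv1 = (7.500000, -2.500000, 4.000000); divide by 7.500000 → v2 = (1.000000, -0.333333, 0.533333)
Gv2 = (0.866667, 7.400000, -0.933333); divide by 7.400000 → v3 = (0.117117, 1.000000, -0.126126)
Requested entry of v3: -111/-111 = 1.00000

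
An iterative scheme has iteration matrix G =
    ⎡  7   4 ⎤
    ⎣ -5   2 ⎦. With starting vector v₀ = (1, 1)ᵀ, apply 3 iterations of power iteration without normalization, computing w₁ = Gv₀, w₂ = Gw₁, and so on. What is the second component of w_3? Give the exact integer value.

-447

w1 = Gv₀ = (7·1 + 4·1; (-5)·1 + 2·1) = (11, -3)
w2 = Gw1 = (7·11 + 4·(-3); (-5)·11 + 2·(-3)) = (65, -61)
w3 = Gw2 = (211, -447)
The requested component of w3 is -447.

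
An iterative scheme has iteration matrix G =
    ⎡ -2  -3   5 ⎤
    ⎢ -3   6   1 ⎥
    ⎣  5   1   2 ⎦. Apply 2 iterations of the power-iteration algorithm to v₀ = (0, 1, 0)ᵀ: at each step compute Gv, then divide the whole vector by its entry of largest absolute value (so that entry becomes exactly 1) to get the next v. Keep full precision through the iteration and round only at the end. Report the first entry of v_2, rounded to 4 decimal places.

Gv0 = (-3.00000, 6.00000, 1.00000); divide by 6.00000 → v1 = (-0.50000, 1.00000, 0.16667)
Gv1 = (-1.16667, 7.66667, -1.16667); divide by 7.66667 → v2 = (-0.15217, 1.00000, -0.15217)
Requested entry of v2: -7/46 = -0.1522

-0.1522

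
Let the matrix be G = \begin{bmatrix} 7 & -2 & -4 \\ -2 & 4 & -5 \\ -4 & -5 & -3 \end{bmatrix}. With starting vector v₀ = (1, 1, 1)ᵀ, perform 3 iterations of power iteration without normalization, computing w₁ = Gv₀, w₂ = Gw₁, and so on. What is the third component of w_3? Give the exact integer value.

w1 = Gv₀ = (7·1 + (-2)·1 + (-4)·1; (-2)·1 + 4·1 + (-5)·1; (-4)·1 + (-5)·1 + (-3)·1) = (1, -3, -12)
w2 = Gw1 = (7·1 + (-2)·(-3) + (-4)·(-12); (-2)·1 + 4·(-3) + (-5)·(-12); (-4)·1 + (-5)·(-3) + (-3)·(-12)) = (61, 46, 47)
w3 = Gw2 = (147, -173, -615)
The requested component of w3 is -615.

-615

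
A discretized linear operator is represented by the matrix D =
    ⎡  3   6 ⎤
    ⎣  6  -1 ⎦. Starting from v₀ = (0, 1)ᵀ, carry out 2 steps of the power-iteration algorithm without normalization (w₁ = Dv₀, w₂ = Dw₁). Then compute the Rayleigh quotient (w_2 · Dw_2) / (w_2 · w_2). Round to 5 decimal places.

w1 = Dv₀ = (6, -1)
w2 = Dw1 = (12, 37)
Dw2 = (258, 35)
w2·Dw2 = 12·258 + 37·35 = 4391; w2·w2 = 12·12 + 37·37 = 1513
λ ≈ 4391/1513 = 2.90218

2.90218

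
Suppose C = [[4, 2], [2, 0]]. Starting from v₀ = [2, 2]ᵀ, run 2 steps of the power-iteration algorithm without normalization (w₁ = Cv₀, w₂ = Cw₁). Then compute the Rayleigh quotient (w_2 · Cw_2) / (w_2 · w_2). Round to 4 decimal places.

w1 = Cv₀ = (4·2 + 2·2; 2·2 + 0·2) = (12, 4)
w2 = Cw1 = (4·12 + 2·4; 2·12 + 0·4) = (56, 24)
Cw2 = (272, 112)
w2·Cw2 = 56·272 + 24·112 = 17920; w2·w2 = 56·56 + 24·24 = 3712
λ ≈ 17920/3712 = 4.8276

4.8276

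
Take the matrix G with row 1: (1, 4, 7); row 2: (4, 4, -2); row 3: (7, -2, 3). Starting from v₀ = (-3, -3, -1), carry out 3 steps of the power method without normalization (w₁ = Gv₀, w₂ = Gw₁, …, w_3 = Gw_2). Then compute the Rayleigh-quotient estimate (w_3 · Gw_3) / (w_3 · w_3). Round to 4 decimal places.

w1 = Gv₀ = (1·(-3) + 4·(-3) + 7·(-1); 4·(-3) + 4·(-3) + (-2)·(-1); 7·(-3) + (-2)·(-3) + 3·(-1)) = (-22, -22, -18)
w2 = Gw1 = (1·(-22) + 4·(-22) + 7·(-18); 4·(-22) + 4·(-22) + (-2)·(-18); 7·(-22) + (-2)·(-22) + 3·(-18)) = (-236, -140, -164)
w3 = Gw2 = (-1944, -1176, -1864)
Gw3 = (-19696, -8752, -16848)
w3·Gw3 = (-1944)·(-19696) + (-1176)·(-8752) + (-1864)·(-16848) = 79986048; w3·w3 = (-1944)·(-1944) + (-1176)·(-1176) + (-1864)·(-1864) = 8636608
λ ≈ 79986048/8636608 = 9.2613

9.2613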